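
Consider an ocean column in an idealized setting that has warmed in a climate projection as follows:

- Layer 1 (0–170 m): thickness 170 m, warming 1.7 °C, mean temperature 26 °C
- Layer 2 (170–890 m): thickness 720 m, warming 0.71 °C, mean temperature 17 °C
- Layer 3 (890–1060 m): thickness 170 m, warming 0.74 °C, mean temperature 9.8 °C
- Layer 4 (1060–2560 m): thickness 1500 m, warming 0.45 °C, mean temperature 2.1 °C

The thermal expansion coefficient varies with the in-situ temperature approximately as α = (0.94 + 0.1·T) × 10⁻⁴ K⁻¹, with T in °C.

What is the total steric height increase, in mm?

Layer 1: α = (0.94 + 0.1×26)×10⁻⁴ = 3.54×10⁻⁴ K⁻¹
Layer 2: α = (0.94 + 0.1×17)×10⁻⁴ = 2.64×10⁻⁴ K⁻¹
Layer 3: α = (0.94 + 0.1×9.8)×10⁻⁴ = 1.92×10⁻⁴ K⁻¹
Layer 4: α = (0.94 + 0.1×2.1)×10⁻⁴ = 1.15×10⁻⁴ K⁻¹
0–170 m: 170 × 3.54×10⁻⁴ × 1.7 = 0.102306 m
170–890 m: 720 × 0.71 × 2.64×10⁻⁴ = 0.1349568 m
Layer 3: 170 × 1.92×10⁻⁴ × 0.74 = 0.0241536 m
1500 × 1.15×10⁻⁴ × 0.45 = 0.077625 m
Δh = 0.102306 + 0.1349568 + 0.0241536 + 0.077625 = 0.3390414 m

Δh ≈ 339 mm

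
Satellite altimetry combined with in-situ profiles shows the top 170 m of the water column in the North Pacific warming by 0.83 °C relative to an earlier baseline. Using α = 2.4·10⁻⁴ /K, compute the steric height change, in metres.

Δh = αΔT·H = 2.4×10⁻⁴ × 0.83 × 170 = 0.033864 m

0.034 m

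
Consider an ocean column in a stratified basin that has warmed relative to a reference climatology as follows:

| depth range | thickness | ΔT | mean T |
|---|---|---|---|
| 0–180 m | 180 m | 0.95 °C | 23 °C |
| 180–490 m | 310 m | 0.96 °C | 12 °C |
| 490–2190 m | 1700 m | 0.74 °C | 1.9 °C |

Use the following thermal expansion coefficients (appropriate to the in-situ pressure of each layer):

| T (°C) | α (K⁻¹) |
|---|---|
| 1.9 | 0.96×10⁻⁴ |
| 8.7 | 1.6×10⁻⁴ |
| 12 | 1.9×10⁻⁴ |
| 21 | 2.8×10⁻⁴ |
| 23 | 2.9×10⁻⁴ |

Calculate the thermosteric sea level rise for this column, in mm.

Layer 1 at 23 °C → α = 2.9×10⁻⁴ K⁻¹
Layer 2 at 12 °C → α = 1.9×10⁻⁴ K⁻¹
Layer 3 at 1.9 °C → α = 0.96×10⁻⁴ K⁻¹
Layer 1: 0.95 × 2.9×10⁻⁴ × 180 = 0.04959 m
180–490 m: 310 × 1.9×10⁻⁴ × 0.96 = 0.056544 m
Layer 3: 0.74 × 1700 × 0.96×10⁻⁴ = 0.120768 m
Δh = 0.04959 + 0.056544 + 0.120768 = 0.226902 m

227 mm of thermosteric rise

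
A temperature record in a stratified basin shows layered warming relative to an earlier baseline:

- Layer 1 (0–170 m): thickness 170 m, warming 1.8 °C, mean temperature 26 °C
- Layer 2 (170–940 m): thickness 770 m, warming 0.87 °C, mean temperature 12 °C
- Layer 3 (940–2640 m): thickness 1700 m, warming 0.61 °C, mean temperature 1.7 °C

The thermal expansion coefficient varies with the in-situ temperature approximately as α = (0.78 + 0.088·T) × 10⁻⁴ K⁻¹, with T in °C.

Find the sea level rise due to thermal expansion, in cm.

31 cm of thermosteric rise

Layer 1: α = (0.78 + 0.088×26)×10⁻⁴ = 3.068×10⁻⁴ K⁻¹
Layer 2: α = (0.78 + 0.088×12)×10⁻⁴ = 1.836×10⁻⁴ K⁻¹
Layer 3: α = (0.78 + 0.088×1.7)×10⁻⁴ = 0.9296×10⁻⁴ K⁻¹
3.068×10⁻⁴ × 170 × 1.8 = 0.0938808 m
170–940 m: 0.87 × 1.836×10⁻⁴ × 770 = 0.12299364 m
940–2640 m: 0.9296×10⁻⁴ × 0.61 × 1700 = 0.09639952 m
Δh = 0.0938808 + 0.12299364 + 0.09639952 = 0.31327396 m ≈ 31 cm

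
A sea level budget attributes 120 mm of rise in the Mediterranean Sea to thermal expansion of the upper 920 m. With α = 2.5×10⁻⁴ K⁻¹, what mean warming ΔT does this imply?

ΔT = Δh/(αH) = 0.12 / (2.5×10⁻⁴ × 920) ≈ 0.5217 °C

about 0.52 °C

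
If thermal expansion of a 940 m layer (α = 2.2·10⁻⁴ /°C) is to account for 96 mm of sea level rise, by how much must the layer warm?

0.46 K

ΔT = Δh/(αH) = 0.096 / (2.2×10⁻⁴ × 940) ≈ 0.4642 K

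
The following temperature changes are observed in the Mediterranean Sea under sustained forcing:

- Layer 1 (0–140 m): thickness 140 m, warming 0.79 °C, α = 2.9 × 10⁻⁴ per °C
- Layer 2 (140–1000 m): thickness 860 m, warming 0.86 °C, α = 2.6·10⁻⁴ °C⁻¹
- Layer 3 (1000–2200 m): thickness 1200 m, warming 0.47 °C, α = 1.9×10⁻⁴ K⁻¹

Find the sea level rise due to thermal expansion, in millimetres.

140 × 0.79 × 2.9×10⁻⁴ = 0.032074 m
140–1000 m: 0.86 × 2.6×10⁻⁴ × 860 = 0.192296 m
1.9×10⁻⁴ × 0.47 × 1200 = 0.10716 m
Δh = 0.032074 + 0.192296 + 0.10716 = 0.33153 m ≈ 332 mm

332 mm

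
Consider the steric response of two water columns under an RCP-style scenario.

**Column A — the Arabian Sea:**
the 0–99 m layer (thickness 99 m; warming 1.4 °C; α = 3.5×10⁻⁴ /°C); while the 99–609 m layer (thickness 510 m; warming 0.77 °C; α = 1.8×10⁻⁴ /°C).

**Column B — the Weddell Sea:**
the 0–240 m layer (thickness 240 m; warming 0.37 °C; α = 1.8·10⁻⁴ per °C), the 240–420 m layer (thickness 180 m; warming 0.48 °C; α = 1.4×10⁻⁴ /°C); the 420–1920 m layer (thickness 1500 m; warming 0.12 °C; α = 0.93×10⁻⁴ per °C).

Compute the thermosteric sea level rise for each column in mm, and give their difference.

A 3.5×10⁻⁴ × 1.4 × 99 = 0.04851 m
A 0.77 × 1.8×10⁻⁴ × 510 = 0.070686 m
A total: 0.119196 m
B 0.37 × 1.8×10⁻⁴ × 240 = 0.015984 m
B Layer 2: 1.4×10⁻⁴ × 0.48 × 180 = 0.012096 m
B 420–1920 m: 1500 × 0.12 × 0.93×10⁻⁴ = 0.01674 m
B total: 0.04482 m
Difference: 0.119196 − 0.04482 = 0.074376 m

A: 119 mm; B: 44.8 mm; difference 74.4 mm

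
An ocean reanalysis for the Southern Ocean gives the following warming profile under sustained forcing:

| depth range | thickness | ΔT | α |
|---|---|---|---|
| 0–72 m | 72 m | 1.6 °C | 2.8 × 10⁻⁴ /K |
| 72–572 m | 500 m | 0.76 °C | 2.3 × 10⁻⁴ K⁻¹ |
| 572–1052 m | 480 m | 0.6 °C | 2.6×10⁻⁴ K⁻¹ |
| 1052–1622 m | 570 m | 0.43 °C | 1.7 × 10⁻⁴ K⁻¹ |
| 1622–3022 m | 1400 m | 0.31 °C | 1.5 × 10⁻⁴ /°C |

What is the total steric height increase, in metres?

0.301 m

0–72 m: 1.6 × 2.8×10⁻⁴ × 72 = 0.032256 m
72–572 m: 500 × 2.3×10⁻⁴ × 0.76 = 0.08740 m
Layer 3: 2.6×10⁻⁴ × 480 × 0.6 = 0.07488 m
0.43 × 570 × 1.7×10⁻⁴ = 0.041667 m
1400 × 1.5×10⁻⁴ × 0.31 = 0.06510 m
Δh = 0.032256 + 0.08740 + 0.07488 + 0.041667 + 0.06510 = 0.301303 m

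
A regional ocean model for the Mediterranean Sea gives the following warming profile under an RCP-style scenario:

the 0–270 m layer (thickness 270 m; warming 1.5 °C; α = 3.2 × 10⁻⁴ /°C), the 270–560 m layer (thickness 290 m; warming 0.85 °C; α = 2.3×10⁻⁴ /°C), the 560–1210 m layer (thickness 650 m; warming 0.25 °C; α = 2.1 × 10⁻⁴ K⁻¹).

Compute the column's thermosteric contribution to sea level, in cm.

about 22 cm

0–270 m: 3.2×10⁻⁴ × 1.5 × 270 = 0.12960 m
270–560 m: 2.3×10⁻⁴ × 0.85 × 290 = 0.056695 m
560–1210 m: 2.1×10⁻⁴ × 650 × 0.25 = 0.034125 m
Δh = 0.12960 + 0.056695 + 0.034125 = 0.22042 m ≈ 22 cm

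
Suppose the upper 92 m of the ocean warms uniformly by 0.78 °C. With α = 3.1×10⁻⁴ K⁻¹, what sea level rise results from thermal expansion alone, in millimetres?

22.2 mm of thermosteric rise

Δh = αΔT·H = 3.1×10⁻⁴ × 0.78 × 92 = 0.0222456 m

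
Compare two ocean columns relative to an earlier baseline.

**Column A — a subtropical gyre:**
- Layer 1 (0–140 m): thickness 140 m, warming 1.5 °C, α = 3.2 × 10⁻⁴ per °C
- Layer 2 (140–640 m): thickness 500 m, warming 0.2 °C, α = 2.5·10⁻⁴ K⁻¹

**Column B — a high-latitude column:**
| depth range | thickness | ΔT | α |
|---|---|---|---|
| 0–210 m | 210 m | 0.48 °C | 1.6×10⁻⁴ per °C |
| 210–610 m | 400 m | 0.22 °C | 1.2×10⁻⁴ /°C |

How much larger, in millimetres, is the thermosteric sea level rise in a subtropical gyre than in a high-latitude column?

66 mm

A Layer 1: 140 × 1.5 × 3.2×10⁻⁴ = 0.06720 m
A 2.5×10⁻⁴ × 0.2 × 500 = 0.02500 m
A total: 0.09220 m
B Layer 1: 1.6×10⁻⁴ × 0.48 × 210 = 0.016128 m
B Layer 2: 400 × 0.22 × 1.2×10⁻⁴ = 0.01056 m
B total: 0.026688 m
Difference: 0.09220 − 0.026688 = 0.065512 m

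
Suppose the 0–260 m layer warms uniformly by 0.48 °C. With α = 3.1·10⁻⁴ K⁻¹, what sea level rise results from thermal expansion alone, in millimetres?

Δh = αΔT·H = 3.1×10⁻⁴ × 0.48 × 260 = 0.038688 m

39 mm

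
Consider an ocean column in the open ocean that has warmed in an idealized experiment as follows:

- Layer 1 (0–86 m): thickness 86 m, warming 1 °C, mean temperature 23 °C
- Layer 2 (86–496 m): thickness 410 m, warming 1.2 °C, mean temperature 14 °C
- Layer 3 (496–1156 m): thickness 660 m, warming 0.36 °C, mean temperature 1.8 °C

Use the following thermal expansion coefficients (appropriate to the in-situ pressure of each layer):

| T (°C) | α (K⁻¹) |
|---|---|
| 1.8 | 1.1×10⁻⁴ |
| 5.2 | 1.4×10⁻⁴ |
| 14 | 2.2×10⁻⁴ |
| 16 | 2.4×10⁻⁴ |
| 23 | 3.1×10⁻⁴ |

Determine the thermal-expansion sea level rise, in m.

0.161 m

Layer 1 at 23 °C → α = 3.1×10⁻⁴ K⁻¹
Layer 2 at 14 °C → α = 2.2×10⁻⁴ K⁻¹
Layer 3 at 1.8 °C → α = 1.1×10⁻⁴ K⁻¹
0–86 m: 1 × 86 × 3.1×10⁻⁴ = 0.02666 m
410 × 1.2 × 2.2×10⁻⁴ = 0.10824 m
1.1×10⁻⁴ × 0.36 × 660 = 0.026136 m
Δh = 0.02666 + 0.10824 + 0.026136 = 0.161036 m ≈ 0.161 m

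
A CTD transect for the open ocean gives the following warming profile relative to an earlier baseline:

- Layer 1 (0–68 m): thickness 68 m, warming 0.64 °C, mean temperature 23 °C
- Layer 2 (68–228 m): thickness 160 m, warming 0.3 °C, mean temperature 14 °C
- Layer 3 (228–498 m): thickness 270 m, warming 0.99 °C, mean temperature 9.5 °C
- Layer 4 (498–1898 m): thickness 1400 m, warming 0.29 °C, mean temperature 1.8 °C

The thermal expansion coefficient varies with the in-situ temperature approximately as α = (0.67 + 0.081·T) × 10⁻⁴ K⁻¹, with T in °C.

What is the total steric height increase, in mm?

Layer 1: α = (0.67 + 0.081×23)×10⁻⁴ = 2.533×10⁻⁴ K⁻¹
Layer 2: α = (0.67 + 0.081×14)×10⁻⁴ = 1.804×10⁻⁴ K⁻¹
Layer 3: α = (0.67 + 0.081×9.5)×10⁻⁴ = 1.4395×10⁻⁴ K⁻¹
Layer 4: α = (0.67 + 0.081×1.8)×10⁻⁴ = 0.8158×10⁻⁴ K⁻¹
68 × 0.64 × 2.533×10⁻⁴ = 0.011023616 m
1.804×10⁻⁴ × 160 × 0.3 = 0.0086592 m
228–498 m: 1.4395×10⁻⁴ × 0.99 × 270 = 0.038477835 m
0.8158×10⁻⁴ × 1400 × 0.29 = 0.03312148 m
Δh = 0.011023616 + 0.0086592 + 0.038477835 + 0.03312148 = 0.091282131 m

91 mm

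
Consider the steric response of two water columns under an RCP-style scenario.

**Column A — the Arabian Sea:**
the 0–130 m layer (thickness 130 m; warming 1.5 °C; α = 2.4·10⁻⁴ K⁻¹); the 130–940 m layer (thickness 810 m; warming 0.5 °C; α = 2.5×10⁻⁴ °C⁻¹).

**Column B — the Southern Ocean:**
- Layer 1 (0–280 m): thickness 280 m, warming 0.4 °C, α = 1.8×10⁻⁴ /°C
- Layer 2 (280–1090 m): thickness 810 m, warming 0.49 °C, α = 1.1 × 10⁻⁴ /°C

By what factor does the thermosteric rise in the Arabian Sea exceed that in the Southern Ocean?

A 0–130 m: 1.5 × 2.4×10⁻⁴ × 130 = 0.04680 m
A 130–940 m: 810 × 0.5 × 2.5×10⁻⁴ = 0.10125 m
A total: 0.14805 m
B 0–280 m: 0.4 × 1.8×10⁻⁴ × 280 = 0.02016 m
B 280–1090 m: 0.49 × 810 × 1.1×10⁻⁴ = 0.043659 m
B total: 0.063819 m
Ratio: 0.14805 / 0.063819 ≈ 2.320

≈ 2.32×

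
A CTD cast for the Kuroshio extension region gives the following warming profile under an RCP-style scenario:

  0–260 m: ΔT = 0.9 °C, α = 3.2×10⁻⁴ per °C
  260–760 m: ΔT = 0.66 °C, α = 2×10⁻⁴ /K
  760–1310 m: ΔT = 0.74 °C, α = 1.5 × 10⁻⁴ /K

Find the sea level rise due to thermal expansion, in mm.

Δh = 200 mm

Layer 1: 0.9 × 260 × 3.2×10⁻⁴ = 0.07488 m
260–760 m: 500 × 0.66 × 2×10⁻⁴ = 0.06600 m
550 × 0.74 × 1.5×10⁻⁴ = 0.06105 m
Δh = 0.07488 + 0.06600 + 0.06105 = 0.20193 m ≈ 200 mm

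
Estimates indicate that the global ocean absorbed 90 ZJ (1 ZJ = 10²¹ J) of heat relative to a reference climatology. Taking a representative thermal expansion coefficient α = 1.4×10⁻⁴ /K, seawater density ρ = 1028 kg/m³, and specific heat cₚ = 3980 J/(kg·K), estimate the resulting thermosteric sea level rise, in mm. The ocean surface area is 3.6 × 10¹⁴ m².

Per unit area: Q = 90×10²¹ / (3.6×10¹⁴) = 2.5×10⁸ J/m²
Δh = αQ/(ρcₚ) = 1.4×10⁻⁴ × 2.5×10⁸ / (1028 × 3980) ≈ 0.0085544 m

8.55 mm of thermosteric rise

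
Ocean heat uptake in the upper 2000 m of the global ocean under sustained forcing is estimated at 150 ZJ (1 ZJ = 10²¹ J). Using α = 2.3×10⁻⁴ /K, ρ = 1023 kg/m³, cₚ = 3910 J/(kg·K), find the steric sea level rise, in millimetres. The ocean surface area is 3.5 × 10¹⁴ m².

about 24.6 mm

Per unit area: Q = 150×10²¹ / (3.5×10¹⁴) ≈ 4.286×10⁸ J/m²
Δh = αQ/(ρcₚ) = 2.3×10⁻⁴ × 4.286×10⁸ / (1023 × 3910) ≈ 0.024645 m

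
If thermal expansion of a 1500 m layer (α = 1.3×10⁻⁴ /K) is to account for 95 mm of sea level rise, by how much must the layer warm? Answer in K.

ΔT = Δh/(αH) = 0.095 / (1.3×10⁻⁴ × 1500) ≈ 0.4872 K

ΔT ≈ 0.487 K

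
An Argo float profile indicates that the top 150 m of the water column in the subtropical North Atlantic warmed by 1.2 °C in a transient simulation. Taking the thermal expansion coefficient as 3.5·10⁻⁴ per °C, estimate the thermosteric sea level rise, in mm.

Δh = αΔT·H = 3.5×10⁻⁴ × 1.2 × 150 = 0.06300 m

about 63 mm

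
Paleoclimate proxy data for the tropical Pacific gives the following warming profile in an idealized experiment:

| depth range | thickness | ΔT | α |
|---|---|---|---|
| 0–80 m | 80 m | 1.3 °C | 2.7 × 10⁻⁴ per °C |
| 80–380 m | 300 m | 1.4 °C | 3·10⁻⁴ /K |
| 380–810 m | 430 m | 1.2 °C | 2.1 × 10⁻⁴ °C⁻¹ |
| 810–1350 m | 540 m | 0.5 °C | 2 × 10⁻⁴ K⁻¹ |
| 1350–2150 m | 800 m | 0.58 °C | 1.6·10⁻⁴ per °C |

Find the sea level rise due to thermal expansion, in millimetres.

about 391 mm

0–80 m: 2.7×10⁻⁴ × 80 × 1.3 = 0.02808 m
80–380 m: 3×10⁻⁴ × 1.4 × 300 = 0.12600 m
Layer 3: 2.1×10⁻⁴ × 1.2 × 430 = 0.10836 m
Layer 4: 0.5 × 540 × 2×10⁻⁴ = 0.05400 m
1350–2150 m: 1.6×10⁻⁴ × 0.58 × 800 = 0.07424 m
Δh = 0.02808 + 0.12600 + 0.10836 + 0.05400 + 0.07424 = 0.39068 m ≈ 391 mm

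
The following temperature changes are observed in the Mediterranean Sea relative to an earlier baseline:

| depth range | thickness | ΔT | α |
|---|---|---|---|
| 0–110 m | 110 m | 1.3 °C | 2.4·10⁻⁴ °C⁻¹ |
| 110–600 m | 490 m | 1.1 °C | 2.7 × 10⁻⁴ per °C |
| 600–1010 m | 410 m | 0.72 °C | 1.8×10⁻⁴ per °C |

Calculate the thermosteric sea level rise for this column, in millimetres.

0–110 m: 110 × 2.4×10⁻⁴ × 1.3 = 0.03432 m
Layer 2: 1.1 × 2.7×10⁻⁴ × 490 = 0.14553 m
Layer 3: 0.72 × 410 × 1.8×10⁻⁴ = 0.053136 m
Δh = 0.03432 + 0.14553 + 0.053136 = 0.232986 m ≈ 230 mm

230 mm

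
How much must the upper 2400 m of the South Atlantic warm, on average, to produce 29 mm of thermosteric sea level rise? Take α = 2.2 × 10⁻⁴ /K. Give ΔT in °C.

ΔT = Δh/(αH) = 0.029 / (2.2×10⁻⁴ × 2400) ≈ 0.05492 °C

about 0.0549 °C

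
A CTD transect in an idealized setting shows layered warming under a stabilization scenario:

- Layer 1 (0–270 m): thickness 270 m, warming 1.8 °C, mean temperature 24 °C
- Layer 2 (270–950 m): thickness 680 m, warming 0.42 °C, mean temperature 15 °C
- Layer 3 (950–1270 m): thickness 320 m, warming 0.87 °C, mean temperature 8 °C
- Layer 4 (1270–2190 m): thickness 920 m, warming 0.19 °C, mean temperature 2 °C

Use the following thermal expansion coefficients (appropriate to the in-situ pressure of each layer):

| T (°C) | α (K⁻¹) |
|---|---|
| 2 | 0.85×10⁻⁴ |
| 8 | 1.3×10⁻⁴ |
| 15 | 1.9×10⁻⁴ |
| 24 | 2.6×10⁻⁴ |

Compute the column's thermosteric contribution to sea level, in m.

Layer 1 at 24 °C → α = 2.6×10⁻⁴ K⁻¹
Layer 2 at 15 °C → α = 1.9×10⁻⁴ K⁻¹
Layer 3 at 8 °C → α = 1.3×10⁻⁴ K⁻¹
Layer 4 at 2 °C → α = 0.85×10⁻⁴ K⁻¹
1.8 × 2.6×10⁻⁴ × 270 = 0.12636 m
270–950 m: 680 × 1.9×10⁻⁴ × 0.42 = 0.054264 m
950–1270 m: 320 × 0.87 × 1.3×10⁻⁴ = 0.036192 m
1270–2190 m: 0.19 × 920 × 0.85×10⁻⁴ = 0.014858 m
Δh = 0.12636 + 0.054264 + 0.036192 + 0.014858 = 0.231674 m

about 0.23 m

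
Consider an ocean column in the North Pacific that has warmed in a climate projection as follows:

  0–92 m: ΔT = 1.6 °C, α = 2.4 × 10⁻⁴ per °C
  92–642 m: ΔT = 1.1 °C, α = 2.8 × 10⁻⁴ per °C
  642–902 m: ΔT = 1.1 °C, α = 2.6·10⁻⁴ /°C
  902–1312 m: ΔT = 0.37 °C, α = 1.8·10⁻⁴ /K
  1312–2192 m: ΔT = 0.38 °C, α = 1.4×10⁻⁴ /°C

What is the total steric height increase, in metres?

0–92 m: 92 × 1.6 × 2.4×10⁻⁴ = 0.035328 m
Layer 2: 2.8×10⁻⁴ × 1.1 × 550 = 0.16940 m
642–902 m: 260 × 2.6×10⁻⁴ × 1.1 = 0.07436 m
902–1312 m: 410 × 0.37 × 1.8×10⁻⁴ = 0.027306 m
0.38 × 1.4×10⁻⁴ × 880 = 0.046816 m
Δh = 0.035328 + 0.16940 + 0.07436 + 0.027306 + 0.046816 = 0.35321 m

0.35 m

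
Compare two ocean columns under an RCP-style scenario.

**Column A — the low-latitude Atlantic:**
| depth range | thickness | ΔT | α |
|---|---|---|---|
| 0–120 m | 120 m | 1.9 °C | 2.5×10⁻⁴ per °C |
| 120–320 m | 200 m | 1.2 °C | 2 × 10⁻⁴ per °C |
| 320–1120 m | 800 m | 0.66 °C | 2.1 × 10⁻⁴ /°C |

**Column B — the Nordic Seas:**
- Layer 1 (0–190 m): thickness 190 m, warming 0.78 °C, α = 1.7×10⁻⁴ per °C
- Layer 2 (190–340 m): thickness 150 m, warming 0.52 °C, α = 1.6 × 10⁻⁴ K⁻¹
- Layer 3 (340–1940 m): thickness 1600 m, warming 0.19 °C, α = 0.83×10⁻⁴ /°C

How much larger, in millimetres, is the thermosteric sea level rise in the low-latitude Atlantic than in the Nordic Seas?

A Layer 1: 2.5×10⁻⁴ × 120 × 1.9 = 0.05700 m
A Layer 2: 1.2 × 2×10⁻⁴ × 200 = 0.04800 m
A Layer 3: 2.1×10⁻⁴ × 0.66 × 800 = 0.11088 m
A total: 0.21588 m
B 0.78 × 1.7×10⁻⁴ × 190 = 0.025194 m
B 190–340 m: 0.52 × 150 × 1.6×10⁻⁴ = 0.01248 m
B Layer 3: 0.19 × 0.83×10⁻⁴ × 1600 = 0.025232 m
B total: 0.062906 m
Difference: 0.21588 − 0.062906 = 0.152974 m

150 mm larger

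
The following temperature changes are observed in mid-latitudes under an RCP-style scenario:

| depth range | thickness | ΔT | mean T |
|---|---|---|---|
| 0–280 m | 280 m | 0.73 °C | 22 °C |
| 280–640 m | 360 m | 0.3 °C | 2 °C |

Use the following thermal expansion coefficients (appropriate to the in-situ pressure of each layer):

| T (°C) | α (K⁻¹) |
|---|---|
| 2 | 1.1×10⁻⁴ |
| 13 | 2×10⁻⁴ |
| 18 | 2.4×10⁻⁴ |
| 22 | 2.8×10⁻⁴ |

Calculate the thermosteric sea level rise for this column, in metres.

about 0.0691 m

Layer 1 at 22 °C → α = 2.8×10⁻⁴ K⁻¹
Layer 2 at 2 °C → α = 1.1×10⁻⁴ K⁻¹
Layer 1: 280 × 0.73 × 2.8×10⁻⁴ = 0.057232 m
280–640 m: 1.1×10⁻⁴ × 0.3 × 360 = 0.01188 m
Δh = 0.057232 + 0.01188 = 0.069112 m ≈ 0.0691 m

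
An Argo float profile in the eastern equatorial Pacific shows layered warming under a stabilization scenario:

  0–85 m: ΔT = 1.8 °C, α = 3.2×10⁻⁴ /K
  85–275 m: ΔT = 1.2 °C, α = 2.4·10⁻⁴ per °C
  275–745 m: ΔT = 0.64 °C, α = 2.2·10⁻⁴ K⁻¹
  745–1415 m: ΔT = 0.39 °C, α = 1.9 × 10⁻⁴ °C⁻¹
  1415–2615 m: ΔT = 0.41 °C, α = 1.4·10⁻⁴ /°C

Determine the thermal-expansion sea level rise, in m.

Δh = 0.288 m

0–85 m: 85 × 1.8 × 3.2×10⁻⁴ = 0.04896 m
2.4×10⁻⁴ × 1.2 × 190 = 0.05472 m
2.2×10⁻⁴ × 470 × 0.64 = 0.066176 m
745–1415 m: 0.39 × 670 × 1.9×10⁻⁴ = 0.049647 m
Layer 5: 0.41 × 1200 × 1.4×10⁻⁴ = 0.06888 m
Δh = 0.04896 + 0.05472 + 0.066176 + 0.049647 + 0.06888 = 0.288383 m ≈ 0.288 m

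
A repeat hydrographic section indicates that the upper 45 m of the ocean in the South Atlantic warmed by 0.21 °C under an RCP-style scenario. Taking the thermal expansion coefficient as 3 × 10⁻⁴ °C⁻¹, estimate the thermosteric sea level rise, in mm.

2.84 mm of thermosteric rise

Δh = αΔT·H = 3×10⁻⁴ × 0.21 × 45 = 0.002835 m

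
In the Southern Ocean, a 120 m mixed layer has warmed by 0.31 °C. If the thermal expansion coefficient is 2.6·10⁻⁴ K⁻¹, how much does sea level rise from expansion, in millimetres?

Δh = αΔT·H = 2.6×10⁻⁴ × 0.31 × 120 = 0.009672 m

about 9.67 mm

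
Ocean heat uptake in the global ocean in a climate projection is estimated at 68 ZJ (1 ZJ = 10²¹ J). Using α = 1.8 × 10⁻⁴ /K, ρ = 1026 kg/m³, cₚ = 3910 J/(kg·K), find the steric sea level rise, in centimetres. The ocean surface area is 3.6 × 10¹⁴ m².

Per unit area: Q = 68×10²¹ / (3.6×10¹⁴) ≈ 1.889×10⁸ J/m²
Δh = αQ/(ρcₚ) = 1.8×10⁻⁴ × 1.889×10⁸ / (1026 × 3910) ≈ 0.0084758 m

0.848 cm of thermosteric rise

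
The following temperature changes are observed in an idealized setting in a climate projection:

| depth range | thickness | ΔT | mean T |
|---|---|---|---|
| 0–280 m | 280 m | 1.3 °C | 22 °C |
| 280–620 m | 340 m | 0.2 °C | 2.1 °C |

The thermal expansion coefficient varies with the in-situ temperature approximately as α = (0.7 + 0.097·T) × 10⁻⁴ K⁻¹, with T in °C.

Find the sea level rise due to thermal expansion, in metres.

Layer 1: α = (0.7 + 0.097×22)×10⁻⁴ = 2.834×10⁻⁴ K⁻¹
Layer 2: α = (0.7 + 0.097×2.1)×10⁻⁴ = 0.9037×10⁻⁴ K⁻¹
0–280 m: 1.3 × 280 × 2.834×10⁻⁴ = 0.1031576 m
0.9037×10⁻⁴ × 340 × 0.2 = 0.00614516 m
Δh = 0.1031576 + 0.00614516 = 0.10930276 m

Δh = 0.11 m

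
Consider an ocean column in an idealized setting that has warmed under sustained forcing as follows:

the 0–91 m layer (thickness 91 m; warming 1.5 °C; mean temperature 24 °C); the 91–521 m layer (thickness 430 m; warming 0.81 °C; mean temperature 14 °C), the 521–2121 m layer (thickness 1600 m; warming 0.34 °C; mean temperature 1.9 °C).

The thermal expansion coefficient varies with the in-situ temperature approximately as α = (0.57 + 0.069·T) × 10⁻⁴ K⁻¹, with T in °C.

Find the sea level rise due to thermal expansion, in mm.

Δh ≈ 122 mm

Layer 1: α = (0.57 + 0.069×24)×10⁻⁴ = 2.226×10⁻⁴ K⁻¹
Layer 2: α = (0.57 + 0.069×14)×10⁻⁴ = 1.536×10⁻⁴ K⁻¹
Layer 3: α = (0.57 + 0.069×1.9)×10⁻⁴ = 0.7011×10⁻⁴ K⁻¹
1.5 × 2.226×10⁻⁴ × 91 = 0.0303849 m
Layer 2: 0.81 × 430 × 1.536×10⁻⁴ = 0.05349888 m
521–2121 m: 0.7011×10⁻⁴ × 0.34 × 1600 = 0.03813984 m
Δh = 0.0303849 + 0.05349888 + 0.03813984 = 0.12202362 m ≈ 122 mm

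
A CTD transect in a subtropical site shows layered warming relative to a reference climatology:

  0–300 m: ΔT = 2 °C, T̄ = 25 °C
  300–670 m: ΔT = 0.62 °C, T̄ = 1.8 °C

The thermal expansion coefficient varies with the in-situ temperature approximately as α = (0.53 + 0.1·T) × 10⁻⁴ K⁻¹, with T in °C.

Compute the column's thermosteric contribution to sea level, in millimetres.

Δh = 198 mm

Layer 1: α = (0.53 + 0.1×25)×10⁻⁴ = 3.03×10⁻⁴ K⁻¹
Layer 2: α = (0.53 + 0.1×1.8)×10⁻⁴ = 0.71×10⁻⁴ K⁻¹
Layer 1: 3.03×10⁻⁴ × 300 × 2 = 0.18180 m
300–670 m: 0.71×10⁻⁴ × 0.62 × 370 = 0.0162874 m
Δh = 0.18180 + 0.0162874 = 0.1980874 m ≈ 198 mm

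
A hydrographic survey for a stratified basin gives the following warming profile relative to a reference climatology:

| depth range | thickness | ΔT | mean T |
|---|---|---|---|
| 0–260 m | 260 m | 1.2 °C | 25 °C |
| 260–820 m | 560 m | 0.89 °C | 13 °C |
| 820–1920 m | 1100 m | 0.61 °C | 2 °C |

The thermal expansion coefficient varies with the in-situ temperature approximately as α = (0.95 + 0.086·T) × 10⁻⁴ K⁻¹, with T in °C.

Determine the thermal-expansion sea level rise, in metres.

Layer 1: α = (0.95 + 0.086×25)×10⁻⁴ = 3.1×10⁻⁴ K⁻¹
Layer 2: α = (0.95 + 0.086×13)×10⁻⁴ = 2.068×10⁻⁴ K⁻¹
Layer 3: α = (0.95 + 0.086×2)×10⁻⁴ = 1.122×10⁻⁴ K⁻¹
0–260 m: 1.2 × 3.1×10⁻⁴ × 260 = 0.09672 m
0.89 × 560 × 2.068×10⁻⁴ = 0.10306912 m
1.122×10⁻⁴ × 1100 × 0.61 = 0.0752862 m
Δh = 0.09672 + 0.10306912 + 0.0752862 = 0.27507532 m

Δh = 0.275 m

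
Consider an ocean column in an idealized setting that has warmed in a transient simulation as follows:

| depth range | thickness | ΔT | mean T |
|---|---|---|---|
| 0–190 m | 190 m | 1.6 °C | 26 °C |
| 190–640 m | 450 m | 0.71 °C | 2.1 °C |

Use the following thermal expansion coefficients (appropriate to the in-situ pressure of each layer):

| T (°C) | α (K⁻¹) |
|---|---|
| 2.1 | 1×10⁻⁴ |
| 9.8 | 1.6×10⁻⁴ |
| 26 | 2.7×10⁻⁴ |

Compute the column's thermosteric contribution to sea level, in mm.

110 mm of thermosteric rise

Layer 1 at 26 °C → α = 2.7×10⁻⁴ K⁻¹
Layer 2 at 2.1 °C → α = 1×10⁻⁴ K⁻¹
190 × 2.7×10⁻⁴ × 1.6 = 0.08208 m
190–640 m: 450 × 1×10⁻⁴ × 0.71 = 0.03195 m
Δh = 0.08208 + 0.03195 = 0.11403 m ≈ 110 mm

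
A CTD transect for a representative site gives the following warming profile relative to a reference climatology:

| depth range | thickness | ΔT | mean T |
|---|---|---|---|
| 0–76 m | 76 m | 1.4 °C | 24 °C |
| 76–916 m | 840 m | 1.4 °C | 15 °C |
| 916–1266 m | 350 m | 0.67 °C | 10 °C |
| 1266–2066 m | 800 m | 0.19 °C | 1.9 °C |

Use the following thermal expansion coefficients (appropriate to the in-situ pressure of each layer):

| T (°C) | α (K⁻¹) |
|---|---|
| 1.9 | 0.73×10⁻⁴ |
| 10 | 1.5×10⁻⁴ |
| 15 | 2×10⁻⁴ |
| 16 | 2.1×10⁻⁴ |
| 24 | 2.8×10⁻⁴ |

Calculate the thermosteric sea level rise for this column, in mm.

Layer 1 at 24 °C → α = 2.8×10⁻⁴ K⁻¹
Layer 2 at 15 °C → α = 2×10⁻⁴ K⁻¹
Layer 3 at 10 °C → α = 1.5×10⁻⁴ K⁻¹
Layer 4 at 1.9 °C → α = 0.73×10⁻⁴ K⁻¹
0–76 m: 1.4 × 2.8×10⁻⁴ × 76 = 0.029792 m
Layer 2: 1.4 × 840 × 2×10⁻⁴ = 0.23520 m
350 × 1.5×10⁻⁴ × 0.67 = 0.035175 m
1266–2066 m: 0.19 × 0.73×10⁻⁴ × 800 = 0.011096 m
Δh = 0.029792 + 0.23520 + 0.035175 + 0.011096 = 0.311263 m ≈ 311 mm

Δh ≈ 311 mm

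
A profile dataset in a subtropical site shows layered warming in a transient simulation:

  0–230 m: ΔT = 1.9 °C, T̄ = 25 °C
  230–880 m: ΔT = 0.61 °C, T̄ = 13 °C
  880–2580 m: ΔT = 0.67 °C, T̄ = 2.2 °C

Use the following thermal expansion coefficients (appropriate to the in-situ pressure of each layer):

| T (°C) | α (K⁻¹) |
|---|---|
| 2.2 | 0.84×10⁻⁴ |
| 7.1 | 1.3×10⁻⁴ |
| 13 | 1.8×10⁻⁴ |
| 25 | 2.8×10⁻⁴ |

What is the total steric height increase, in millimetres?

Layer 1 at 25 °C → α = 2.8×10⁻⁴ K⁻¹
Layer 2 at 13 °C → α = 1.8×10⁻⁴ K⁻¹
Layer 3 at 2.2 °C → α = 0.84×10⁻⁴ K⁻¹
1.9 × 2.8×10⁻⁴ × 230 = 0.12236 m
650 × 1.8×10⁻⁴ × 0.61 = 0.07137 m
880–2580 m: 1700 × 0.67 × 0.84×10⁻⁴ = 0.095676 m
Δh = 0.12236 + 0.07137 + 0.095676 = 0.289406 m

Δh ≈ 290 mm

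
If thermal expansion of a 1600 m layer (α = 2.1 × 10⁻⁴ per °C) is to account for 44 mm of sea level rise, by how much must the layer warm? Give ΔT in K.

0.131 K

ΔT = Δh/(αH) = 0.044 / (2.1×10⁻⁴ × 1600) ≈ 0.1310 K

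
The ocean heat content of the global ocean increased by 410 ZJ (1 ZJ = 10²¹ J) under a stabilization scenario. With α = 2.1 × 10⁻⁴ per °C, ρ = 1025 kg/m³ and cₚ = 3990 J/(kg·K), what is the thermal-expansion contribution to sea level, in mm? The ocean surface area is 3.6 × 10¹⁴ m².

about 58 mm

Per unit area: Q = 410×10²¹ / (3.6×10¹⁴) ≈ 1.139×10⁹ J/m²
Δh = αQ/(ρcₚ) = 2.1×10⁻⁴ × 1.139×10⁹ / (1025 × 3990) ≈ 0.058485 m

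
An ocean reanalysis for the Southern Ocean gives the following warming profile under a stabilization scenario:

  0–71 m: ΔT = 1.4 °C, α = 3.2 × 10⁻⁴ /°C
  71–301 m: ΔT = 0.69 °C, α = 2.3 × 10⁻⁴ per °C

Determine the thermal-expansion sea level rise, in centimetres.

0–71 m: 3.2×10⁻⁴ × 71 × 1.4 = 0.031808 m
0.69 × 2.3×10⁻⁴ × 230 = 0.036501 m
Δh = 0.031808 + 0.036501 = 0.068309 m ≈ 6.8 cm

Δh = 6.8 cm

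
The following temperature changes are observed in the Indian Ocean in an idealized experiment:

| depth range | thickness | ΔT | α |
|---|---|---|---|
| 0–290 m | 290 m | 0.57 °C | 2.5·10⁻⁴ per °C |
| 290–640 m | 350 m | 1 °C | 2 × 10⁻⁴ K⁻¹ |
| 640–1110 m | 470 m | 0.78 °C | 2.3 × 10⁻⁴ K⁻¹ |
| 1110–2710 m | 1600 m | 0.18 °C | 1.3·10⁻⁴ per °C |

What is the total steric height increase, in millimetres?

about 233 mm

Layer 1: 0.57 × 290 × 2.5×10⁻⁴ = 0.041325 m
1 × 2×10⁻⁴ × 350 = 0.07000 m
640–1110 m: 0.78 × 470 × 2.3×10⁻⁴ = 0.084318 m
1110–2710 m: 1.3×10⁻⁴ × 1600 × 0.18 = 0.03744 m
Δh = 0.041325 + 0.07000 + 0.084318 + 0.03744 = 0.233083 m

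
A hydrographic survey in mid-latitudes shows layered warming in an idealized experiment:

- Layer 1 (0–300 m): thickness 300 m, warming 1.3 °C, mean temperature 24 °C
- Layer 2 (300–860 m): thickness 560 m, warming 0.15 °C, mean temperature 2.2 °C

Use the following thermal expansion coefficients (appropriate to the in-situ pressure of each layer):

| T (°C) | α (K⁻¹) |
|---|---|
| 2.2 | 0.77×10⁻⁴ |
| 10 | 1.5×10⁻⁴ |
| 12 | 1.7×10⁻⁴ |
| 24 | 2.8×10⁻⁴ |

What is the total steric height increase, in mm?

Layer 1 at 24 °C → α = 2.8×10⁻⁴ K⁻¹
Layer 2 at 2.2 °C → α = 0.77×10⁻⁴ K⁻¹
1.3 × 300 × 2.8×10⁻⁴ = 0.10920 m
560 × 0.15 × 0.77×10⁻⁴ = 0.006468 m
Δh = 0.10920 + 0.006468 = 0.115668 m

Δh ≈ 116 mm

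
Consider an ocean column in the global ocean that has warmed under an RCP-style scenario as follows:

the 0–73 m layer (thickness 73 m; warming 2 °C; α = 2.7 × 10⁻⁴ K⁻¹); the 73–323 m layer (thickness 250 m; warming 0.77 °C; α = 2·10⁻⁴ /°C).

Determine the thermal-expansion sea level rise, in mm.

73 × 2.7×10⁻⁴ × 2 = 0.03942 m
73–323 m: 2×10⁻⁴ × 250 × 0.77 = 0.03850 m
Δh = 0.03942 + 0.03850 = 0.07792 m

about 78 mm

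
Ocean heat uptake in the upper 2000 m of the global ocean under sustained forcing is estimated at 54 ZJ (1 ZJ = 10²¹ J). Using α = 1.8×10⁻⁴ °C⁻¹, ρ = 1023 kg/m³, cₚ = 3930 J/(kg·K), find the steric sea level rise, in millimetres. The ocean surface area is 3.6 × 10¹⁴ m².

6.7 mm of thermosteric rise

Per unit area: Q = 54×10²¹ / (3.6×10¹⁴) = 1.5×10⁸ J/m²
Δh = αQ/(ρcₚ) = 1.8×10⁻⁴ × 1.5×10⁸ / (1023 × 3930) ≈ 0.0067158 m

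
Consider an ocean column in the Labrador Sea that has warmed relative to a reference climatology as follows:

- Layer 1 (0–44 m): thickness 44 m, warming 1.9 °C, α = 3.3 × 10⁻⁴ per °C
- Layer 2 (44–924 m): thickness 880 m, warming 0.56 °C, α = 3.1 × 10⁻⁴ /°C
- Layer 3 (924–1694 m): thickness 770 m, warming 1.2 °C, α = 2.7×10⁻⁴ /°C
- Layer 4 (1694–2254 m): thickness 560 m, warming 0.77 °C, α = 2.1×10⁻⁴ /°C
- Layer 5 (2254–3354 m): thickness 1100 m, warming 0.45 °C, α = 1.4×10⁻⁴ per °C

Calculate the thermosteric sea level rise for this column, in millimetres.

1.9 × 44 × 3.3×10⁻⁴ = 0.027588 m
0.56 × 880 × 3.1×10⁻⁴ = 0.152768 m
2.7×10⁻⁴ × 770 × 1.2 = 0.24948 m
0.77 × 560 × 2.1×10⁻⁴ = 0.090552 m
2254–3354 m: 1100 × 1.4×10⁻⁴ × 0.45 = 0.06930 m
Δh = 0.027588 + 0.152768 + 0.24948 + 0.090552 + 0.06930 = 0.589688 m ≈ 590 mm

590 mm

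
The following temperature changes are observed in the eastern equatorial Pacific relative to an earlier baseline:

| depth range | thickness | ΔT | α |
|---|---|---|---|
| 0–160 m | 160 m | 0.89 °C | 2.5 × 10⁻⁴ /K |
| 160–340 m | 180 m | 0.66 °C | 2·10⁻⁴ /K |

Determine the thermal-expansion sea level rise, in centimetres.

0–160 m: 2.5×10⁻⁴ × 0.89 × 160 = 0.03560 m
0.66 × 2×10⁻⁴ × 180 = 0.02376 m
Δh = 0.03560 + 0.02376 = 0.05936 m

5.94 cm of thermosteric rise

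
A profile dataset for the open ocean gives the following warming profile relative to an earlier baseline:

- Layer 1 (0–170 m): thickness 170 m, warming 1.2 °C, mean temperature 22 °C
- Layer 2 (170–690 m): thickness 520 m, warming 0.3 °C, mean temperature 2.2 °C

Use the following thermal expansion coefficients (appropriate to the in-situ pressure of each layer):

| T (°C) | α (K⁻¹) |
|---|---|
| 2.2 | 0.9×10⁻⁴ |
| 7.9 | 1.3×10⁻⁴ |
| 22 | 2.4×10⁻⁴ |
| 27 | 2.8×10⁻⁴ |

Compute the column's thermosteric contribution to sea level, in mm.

Δh = 63 mm

Layer 1 at 22 °C → α = 2.4×10⁻⁴ K⁻¹
Layer 2 at 2.2 °C → α = 0.9×10⁻⁴ K⁻¹
Layer 1: 170 × 2.4×10⁻⁴ × 1.2 = 0.04896 m
170–690 m: 0.9×10⁻⁴ × 520 × 0.3 = 0.01404 m
Δh = 0.04896 + 0.01404 = 0.06300 m ≈ 63 mm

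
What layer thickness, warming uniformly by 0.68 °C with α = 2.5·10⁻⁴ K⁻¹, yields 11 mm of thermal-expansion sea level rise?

H = Δh/(αΔT) = 0.011 / (2.5×10⁻⁴ × 0.68) ≈ 64.71 m

64.7 m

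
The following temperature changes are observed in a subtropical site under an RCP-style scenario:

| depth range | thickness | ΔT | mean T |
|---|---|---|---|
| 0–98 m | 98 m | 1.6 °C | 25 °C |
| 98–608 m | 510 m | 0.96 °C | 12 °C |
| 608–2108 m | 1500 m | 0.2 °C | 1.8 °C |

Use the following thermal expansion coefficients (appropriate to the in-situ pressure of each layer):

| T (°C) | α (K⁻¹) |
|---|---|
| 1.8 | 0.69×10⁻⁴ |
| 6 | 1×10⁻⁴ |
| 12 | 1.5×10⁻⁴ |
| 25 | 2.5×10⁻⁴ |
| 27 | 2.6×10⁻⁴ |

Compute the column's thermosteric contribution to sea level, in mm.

Layer 1 at 25 °C → α = 2.5×10⁻⁴ K⁻¹
Layer 2 at 12 °C → α = 1.5×10⁻⁴ K⁻¹
Layer 3 at 1.8 °C → α = 0.69×10⁻⁴ K⁻¹
0–98 m: 98 × 1.6 × 2.5×10⁻⁴ = 0.03920 m
510 × 0.96 × 1.5×10⁻⁴ = 0.07344 m
608–2108 m: 0.69×10⁻⁴ × 0.2 × 1500 = 0.02070 m
Δh = 0.03920 + 0.07344 + 0.02070 = 0.13334 m ≈ 130 mm

about 130 mm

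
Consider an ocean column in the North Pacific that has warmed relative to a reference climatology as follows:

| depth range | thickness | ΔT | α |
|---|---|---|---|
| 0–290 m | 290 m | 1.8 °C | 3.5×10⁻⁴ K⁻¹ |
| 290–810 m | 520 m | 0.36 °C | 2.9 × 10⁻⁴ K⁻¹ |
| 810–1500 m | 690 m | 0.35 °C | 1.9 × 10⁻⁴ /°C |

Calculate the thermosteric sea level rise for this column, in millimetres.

0–290 m: 1.8 × 290 × 3.5×10⁻⁴ = 0.18270 m
2.9×10⁻⁴ × 0.36 × 520 = 0.054288 m
0.35 × 690 × 1.9×10⁻⁴ = 0.045885 m
Δh = 0.18270 + 0.054288 + 0.045885 = 0.282873 m

about 283 mm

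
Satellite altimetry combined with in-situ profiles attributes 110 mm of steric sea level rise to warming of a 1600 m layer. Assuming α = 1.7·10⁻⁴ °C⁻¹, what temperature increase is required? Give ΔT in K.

0.40 K

ΔT = Δh/(αH) = 0.11 / (1.7×10⁻⁴ × 1600) ≈ 0.4044 K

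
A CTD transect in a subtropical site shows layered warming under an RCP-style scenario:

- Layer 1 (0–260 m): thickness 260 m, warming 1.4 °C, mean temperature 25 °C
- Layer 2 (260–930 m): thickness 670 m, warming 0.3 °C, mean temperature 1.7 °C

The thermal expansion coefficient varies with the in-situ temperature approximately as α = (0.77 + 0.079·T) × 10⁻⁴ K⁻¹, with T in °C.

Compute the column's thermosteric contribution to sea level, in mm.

120 mm

Layer 1: α = (0.77 + 0.079×25)×10⁻⁴ = 2.745×10⁻⁴ K⁻¹
Layer 2: α = (0.77 + 0.079×1.7)×10⁻⁴ = 0.9043×10⁻⁴ K⁻¹
Layer 1: 2.745×10⁻⁴ × 260 × 1.4 = 0.099918 m
0.9043×10⁻⁴ × 0.3 × 670 = 0.01817643 m
Δh = 0.099918 + 0.01817643 = 0.11809443 m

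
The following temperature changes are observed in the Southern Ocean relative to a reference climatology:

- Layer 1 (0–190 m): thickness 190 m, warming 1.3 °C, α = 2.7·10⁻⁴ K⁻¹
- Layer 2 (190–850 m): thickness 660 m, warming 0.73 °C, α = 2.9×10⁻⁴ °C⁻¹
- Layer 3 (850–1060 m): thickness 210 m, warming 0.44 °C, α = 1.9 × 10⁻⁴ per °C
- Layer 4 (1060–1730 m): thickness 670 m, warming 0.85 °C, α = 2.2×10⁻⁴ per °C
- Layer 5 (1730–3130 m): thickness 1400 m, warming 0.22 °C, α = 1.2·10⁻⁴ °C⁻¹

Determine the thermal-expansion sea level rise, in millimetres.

Δh ≈ 386 mm

Layer 1: 190 × 2.7×10⁻⁴ × 1.3 = 0.06669 m
190–850 m: 2.9×10⁻⁴ × 660 × 0.73 = 0.139722 m
0.44 × 210 × 1.9×10⁻⁴ = 0.017556 m
Layer 4: 2.2×10⁻⁴ × 0.85 × 670 = 0.12529 m
1730–3130 m: 1400 × 1.2×10⁻⁴ × 0.22 = 0.03696 m
Δh = 0.06669 + 0.139722 + 0.017556 + 0.12529 + 0.03696 = 0.386218 m ≈ 386 mm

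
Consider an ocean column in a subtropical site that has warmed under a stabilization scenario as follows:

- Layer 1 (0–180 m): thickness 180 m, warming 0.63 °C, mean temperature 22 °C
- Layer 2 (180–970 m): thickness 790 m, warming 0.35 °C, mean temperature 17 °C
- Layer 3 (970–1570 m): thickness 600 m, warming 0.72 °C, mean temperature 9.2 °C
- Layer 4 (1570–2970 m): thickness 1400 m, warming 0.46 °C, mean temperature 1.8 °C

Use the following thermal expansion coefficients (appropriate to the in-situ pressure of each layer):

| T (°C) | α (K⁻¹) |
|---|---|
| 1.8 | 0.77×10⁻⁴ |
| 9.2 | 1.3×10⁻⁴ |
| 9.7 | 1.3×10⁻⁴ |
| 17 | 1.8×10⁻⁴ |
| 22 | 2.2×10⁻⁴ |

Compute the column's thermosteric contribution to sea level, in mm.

180 mm of thermosteric rise

Layer 1 at 22 °C → α = 2.2×10⁻⁴ K⁻¹
Layer 2 at 17 °C → α = 1.8×10⁻⁴ K⁻¹
Layer 3 at 9.2 °C → α = 1.3×10⁻⁴ K⁻¹
Layer 4 at 1.8 °C → α = 0.77×10⁻⁴ K⁻¹
0.63 × 2.2×10⁻⁴ × 180 = 0.024948 m
Layer 2: 1.8×10⁻⁴ × 0.35 × 790 = 0.04977 m
1.3×10⁻⁴ × 0.72 × 600 = 0.05616 m
0.77×10⁻⁴ × 0.46 × 1400 = 0.049588 m
Δh = 0.024948 + 0.04977 + 0.05616 + 0.049588 = 0.180466 m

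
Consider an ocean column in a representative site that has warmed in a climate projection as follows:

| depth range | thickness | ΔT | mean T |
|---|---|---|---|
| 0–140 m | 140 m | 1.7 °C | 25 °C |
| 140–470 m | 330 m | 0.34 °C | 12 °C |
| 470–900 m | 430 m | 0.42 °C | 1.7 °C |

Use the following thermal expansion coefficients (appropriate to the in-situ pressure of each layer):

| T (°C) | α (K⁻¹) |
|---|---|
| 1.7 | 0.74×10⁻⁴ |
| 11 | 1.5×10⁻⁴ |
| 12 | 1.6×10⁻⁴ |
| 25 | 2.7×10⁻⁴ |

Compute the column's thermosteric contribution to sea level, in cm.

9.6 cm of thermosteric rise

Layer 1 at 25 °C → α = 2.7×10⁻⁴ K⁻¹
Layer 2 at 12 °C → α = 1.6×10⁻⁴ K⁻¹
Layer 3 at 1.7 °C → α = 0.74×10⁻⁴ K⁻¹
0–140 m: 140 × 1.7 × 2.7×10⁻⁴ = 0.06426 m
330 × 0.34 × 1.6×10⁻⁴ = 0.017952 m
0.42 × 0.74×10⁻⁴ × 430 = 0.0133644 m
Δh = 0.06426 + 0.017952 + 0.0133644 = 0.0955764 m ≈ 9.6 cm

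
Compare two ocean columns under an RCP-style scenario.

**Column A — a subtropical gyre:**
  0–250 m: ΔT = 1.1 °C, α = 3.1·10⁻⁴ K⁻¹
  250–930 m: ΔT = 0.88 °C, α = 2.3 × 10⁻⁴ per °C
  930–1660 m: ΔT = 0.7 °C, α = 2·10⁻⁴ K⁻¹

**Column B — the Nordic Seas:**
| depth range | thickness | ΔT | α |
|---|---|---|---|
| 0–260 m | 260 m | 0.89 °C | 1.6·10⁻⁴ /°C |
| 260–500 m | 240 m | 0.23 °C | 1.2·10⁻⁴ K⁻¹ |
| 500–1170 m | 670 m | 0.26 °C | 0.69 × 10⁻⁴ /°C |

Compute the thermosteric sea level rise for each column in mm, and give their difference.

Δh_A ≈ 330 mm, Δh_B ≈ 56 mm; difference ≈ 270 mm

A 0–250 m: 3.1×10⁻⁴ × 250 × 1.1 = 0.08525 m
A 0.88 × 2.3×10⁻⁴ × 680 = 0.137632 m
A 930–1660 m: 0.7 × 2×10⁻⁴ × 730 = 0.10220 m
A total: 0.325082 m
B Layer 1: 0.89 × 1.6×10⁻⁴ × 260 = 0.037024 m
B 1.2×10⁻⁴ × 240 × 0.23 = 0.006624 m
B 500–1170 m: 0.26 × 0.69×10⁻⁴ × 670 = 0.0120198 m
B total: 0.0556678 m
Difference: 0.325082 − 0.0556678 = 0.2694142 m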